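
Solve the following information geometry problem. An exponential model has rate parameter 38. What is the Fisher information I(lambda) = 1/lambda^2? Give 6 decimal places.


Fisher information for exponential: I(lambda) = 1/lambda^2.
lambda = 38, lambda^2 = 1444.
I = 1/1444 = 0.000693

0.000693


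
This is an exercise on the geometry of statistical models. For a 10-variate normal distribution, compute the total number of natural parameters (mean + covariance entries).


Exponential family dimension calculation:
For 10-dim MVN: mean has 10 params, covariance has 10*11/2 = 55 unique entries.
Total dim = 10 + 55 = 65.

65


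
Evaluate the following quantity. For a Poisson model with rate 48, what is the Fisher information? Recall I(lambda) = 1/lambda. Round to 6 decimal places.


Fisher information for Poisson: I(lambda) = 1/lambda.
lambda = 48.
I(lambda) = 1/48 = 0.020833

0.020833


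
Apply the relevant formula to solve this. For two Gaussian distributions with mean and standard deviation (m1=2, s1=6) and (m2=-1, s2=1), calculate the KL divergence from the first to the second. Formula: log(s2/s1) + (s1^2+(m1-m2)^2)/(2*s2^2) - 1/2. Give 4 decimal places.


KL divergence between normal distributions:
KL = log(s2/s1) + (s1^2 + (m1-m2)^2)/(2*s2^2) - 1/2.
log(1/6) = -1.791759.
(6^2 + (2--1)^2)/(2*1^2) = (36 + 9)/2 = 22.5.
KL = -1.791759 + 22.5 - 0.5 = 20.2082

20.2082


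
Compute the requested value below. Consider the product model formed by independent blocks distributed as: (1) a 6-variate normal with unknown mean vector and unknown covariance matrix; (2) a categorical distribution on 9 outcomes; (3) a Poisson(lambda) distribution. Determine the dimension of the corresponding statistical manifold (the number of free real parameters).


The dimension of a statistical manifold equals the number of free
(independent) real parameters of the model. For a product of independent
blocks the parameter counts add.
- 6-variate normal: 6 (mean) + 6*7/2 = 21 (symmetric covariance) = 27.
- categorical on 9 outcomes (probabilities sum to 1): 9-1 = 8.
- Poisson (lambda): 1.
Total = 27 + 8 + 1 = 36.
Dimension = 36

36


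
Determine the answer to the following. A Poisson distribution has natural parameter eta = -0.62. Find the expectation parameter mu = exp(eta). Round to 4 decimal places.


Expectation parameter for Poisson exponential family:
mu = exp(eta).
eta = -0.62.
mu = exp(-0.62) = 0.5379

0.5379


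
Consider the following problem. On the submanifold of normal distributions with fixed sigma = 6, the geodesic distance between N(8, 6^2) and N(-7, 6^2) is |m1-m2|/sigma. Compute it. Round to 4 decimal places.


On the fixed-variance normal subfamily, geodesic distance = |m1-m2|/sigma.
|8 - -7| = 15.
sigma = 6.
d = 15/6 = 2.5000

2.5000


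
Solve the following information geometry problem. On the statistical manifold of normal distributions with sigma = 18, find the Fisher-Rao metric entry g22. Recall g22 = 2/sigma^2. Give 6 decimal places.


For the 2-parameter normal family, the Fisher metric has:
  g11 = 1/sigma^2, g22 = 2/sigma^2.
sigma = 18, sigma^2 = 324.
g22 = 0.006173

0.006173


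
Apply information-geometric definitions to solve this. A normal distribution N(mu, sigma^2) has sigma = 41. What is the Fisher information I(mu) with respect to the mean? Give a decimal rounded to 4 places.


The Fisher information for the mean of a normal distribution is I(mu) = 1/sigma^2.
sigma = 41, so sigma^2 = 1681.
I(mu) = 1/1681 = 0.0006

0.0006


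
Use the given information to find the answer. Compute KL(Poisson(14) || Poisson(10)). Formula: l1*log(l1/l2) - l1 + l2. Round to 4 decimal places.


KL divergence for Poisson:
KL = l1*log(l1/l2) - l1 + l2.
l1 = 14, l2 = 10.
log(14/10) = 0.336472.
l1*log(l1/l2) = 14 * 0.336472 = 4.710611.
KL = 4.710611 - 14 + 10 = 0.7106

0.7106


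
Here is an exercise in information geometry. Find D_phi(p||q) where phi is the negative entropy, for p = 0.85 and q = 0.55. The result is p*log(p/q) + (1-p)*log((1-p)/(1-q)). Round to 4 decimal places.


Bregman divergence with negative entropy generator:
D = p*log(p/q) + (1-p)*log((1-p)/(1-q)).
p = 0.85, q = 0.55.
p*log(p/q) = 0.85*log(0.85/0.55) = 0.37002.
(1-p)*log((1-p)/(1-q)) = 0.15*log(0.15/0.45) = -0.164792.
D = 0.37002 + -0.164792 = 0.2052

0.2052


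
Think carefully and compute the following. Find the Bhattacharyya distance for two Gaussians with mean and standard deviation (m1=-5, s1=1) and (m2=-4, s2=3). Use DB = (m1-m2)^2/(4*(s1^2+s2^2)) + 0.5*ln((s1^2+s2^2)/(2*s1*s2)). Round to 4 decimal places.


Bhattacharyya distance between two Gaussians:
DB = (m1-m2)^2/(4*(s1^2+s2^2)) + (1/2)*ln((s1^2+s2^2)/(2*s1*s2)).
(m1-m2)^2 = (-1)^2 = 1.
s1^2+s2^2 = 1 + 9 = 10.
term1 = 1/40 = 0.025.
term2 = 0.5*ln(10/6.0) = 0.255413.
DB = 0.025 + 0.255413 = 0.2804

0.2804


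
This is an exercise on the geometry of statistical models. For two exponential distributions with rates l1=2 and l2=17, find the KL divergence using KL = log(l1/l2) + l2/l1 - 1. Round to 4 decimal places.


KL divergence for exponential family:
KL = log(l1/l2) + l2/l1 - 1.
log(2/17) = -2.140066.
17/2 = 8.5.
KL = -2.140066 + 8.5 - 1 = 5.3599

5.3599


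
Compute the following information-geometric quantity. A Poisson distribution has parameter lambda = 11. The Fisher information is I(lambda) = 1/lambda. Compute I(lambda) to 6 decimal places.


Fisher information for Poisson: I(lambda) = 1/lambda.
lambda = 11.
I(lambda) = 1/11 = 0.090909

0.090909


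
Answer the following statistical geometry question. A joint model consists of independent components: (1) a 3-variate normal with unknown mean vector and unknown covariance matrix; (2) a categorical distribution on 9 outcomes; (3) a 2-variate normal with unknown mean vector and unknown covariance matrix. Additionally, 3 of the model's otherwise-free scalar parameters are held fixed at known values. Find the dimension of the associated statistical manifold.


The dimension of a statistical manifold equals the number of free
(independent) real parameters of the model. For a product of independent
blocks the parameter counts add.
- 3-variate normal: 3 (mean) + 3*4/2 = 6 (symmetric covariance) = 9.
- categorical on 9 outcomes (probabilities sum to 1): 9-1 = 8.
- 2-variate normal: 2 (mean) + 2*3/2 = 3 (symmetric covariance) = 5.
Total = 9 + 8 + 5 = 22.
3 parameter(s) fixed at known values: 22 - 3 = 19.
Dimension = 19

19


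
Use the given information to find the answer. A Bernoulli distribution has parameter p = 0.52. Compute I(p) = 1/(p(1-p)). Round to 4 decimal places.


For Bernoulli(p), Fisher information is I(p) = 1/(p*(1-p)).
p = 0.52, 1-p = 0.48.
p*(1-p) = 0.2496.
I(p) = 1/0.2496 = 4.0064

4.0064


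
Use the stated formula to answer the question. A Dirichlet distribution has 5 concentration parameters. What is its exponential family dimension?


Exponential family dimension calculation:
Dirichlet with 5 components has 5 natural parameters.

5


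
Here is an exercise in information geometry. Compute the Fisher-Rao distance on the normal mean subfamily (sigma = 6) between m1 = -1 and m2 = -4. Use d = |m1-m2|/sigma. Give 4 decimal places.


On the fixed-variance normal subfamily, geodesic distance = |m1-m2|/sigma.
|-1 - -4| = 3.
sigma = 6.
d = 3/6 = 0.5000

0.5000


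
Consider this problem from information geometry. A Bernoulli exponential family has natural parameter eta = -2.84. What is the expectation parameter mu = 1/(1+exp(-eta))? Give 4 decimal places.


Dual coordinate (expectation parameter) for Bernoulli:
mu = 1/(1+exp(-eta)).
eta = -2.84.
exp(-eta) = exp(2.84) = 17.115766.
mu = 1/(1+17.115766) = 0.0552

0.0552


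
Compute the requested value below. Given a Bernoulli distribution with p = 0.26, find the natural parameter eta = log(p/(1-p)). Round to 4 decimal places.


Natural parameter for Bernoulli: eta = log(p/(1-p)).
p = 0.26, 1-p = 0.74.
p/(1-p) = 0.351351.
eta = log(0.351351) = -1.0460

-1.0460


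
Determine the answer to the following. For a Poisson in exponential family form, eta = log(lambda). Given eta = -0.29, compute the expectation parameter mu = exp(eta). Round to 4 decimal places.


Expectation parameter for Poisson exponential family:
mu = exp(eta).
eta = -0.29.
mu = exp(-0.29) = 0.7483

0.7483


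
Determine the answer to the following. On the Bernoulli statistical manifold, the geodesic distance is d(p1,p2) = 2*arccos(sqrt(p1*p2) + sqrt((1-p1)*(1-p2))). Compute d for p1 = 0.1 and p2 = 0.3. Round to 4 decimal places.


Geodesic distance on Bernoulli manifold:
d(p1,p2) = 2*arccos(sqrt(p1*p2) + sqrt((1-p1)*(1-p2))).
sqrt(p1*p2) = sqrt(0.1*0.3) = 0.173205.
sqrt((1-p1)*(1-p2)) = sqrt(0.9*0.7) = 0.793725.
arg = 0.173205 + 0.793725 = 0.96693.
d = 2*arccos(0.96693) = 0.5158

0.5158


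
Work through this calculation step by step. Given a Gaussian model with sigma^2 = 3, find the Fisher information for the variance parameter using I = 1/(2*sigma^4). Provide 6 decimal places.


Fisher information for variance: I(sigma^2) = 1/(2*sigma^4).
sigma^2 = 3, so sigma^4 = 9.
I = 1/(2*9) = 1/18 = 0.055556

0.055556


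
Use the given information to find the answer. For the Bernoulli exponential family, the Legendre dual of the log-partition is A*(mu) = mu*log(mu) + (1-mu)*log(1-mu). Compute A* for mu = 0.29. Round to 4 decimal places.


Legendre transform for Bernoulli:
A*(mu) = mu*log(mu) + (1-mu)*log(1-mu).
mu = 0.29, 1-mu = 0.71.
mu*log(mu) = 0.29*log(0.29) = -0.358984.
(1-mu)*log(1-mu) = 0.71*log(0.71) = -0.243168.
A* = -0.358984 + -0.243168 = -0.6022

-0.6022


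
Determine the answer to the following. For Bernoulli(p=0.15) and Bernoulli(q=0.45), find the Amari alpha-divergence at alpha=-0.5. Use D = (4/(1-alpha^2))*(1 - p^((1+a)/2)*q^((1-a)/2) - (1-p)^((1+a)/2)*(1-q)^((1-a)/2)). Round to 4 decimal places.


Amari alpha-divergence:
D = (4/(1-alpha^2))*(1 - p^((1+a)/2)*q^((1-a)/2) - (1-p)^((1+a)/2)*(1-q)^((1-a)/2)).
alpha = -0.5, p = 0.15, q = 0.45.
e1 = (1+alpha)/2 = 0.25, e2 = (1-alpha)/2 = 0.75.
t1 = p^e1 * q^e2 = 0.15^0.25 * 0.45^0.75 = 0.341926.
t2 = (1-p)^e1 * (1-q)^e2 = 0.85^0.25 * 0.55^0.75 = 0.613235.
4/(1-alpha^2) = 5.333333.
D = 5.333333*(1 - 0.341926 - 0.613235) = 0.2391

0.2391


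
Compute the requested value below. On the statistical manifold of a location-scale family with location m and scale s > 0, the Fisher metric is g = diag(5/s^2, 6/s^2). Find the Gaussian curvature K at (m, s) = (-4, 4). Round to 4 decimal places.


The metric has the form g = (A dm^2 + B ds^2)/s^2 with A = 5, B = 6.
Substitute u = sqrt(A/B)*m: g = B*(du^2 + ds^2)/s^2, i.e. B times the
Poincare upper half-plane metric, which has constant Gaussian curvature -1.
Scaling a 2D metric by a constant c divides the Gaussian curvature by c,
so K = -1/B = -1/(6) = -0.1667 everywhere (the point (m, s) = (-4, 4) is irrelevant:
the curvature is constant).
The requested Gaussian curvature is K = -0.1667.

-0.1667


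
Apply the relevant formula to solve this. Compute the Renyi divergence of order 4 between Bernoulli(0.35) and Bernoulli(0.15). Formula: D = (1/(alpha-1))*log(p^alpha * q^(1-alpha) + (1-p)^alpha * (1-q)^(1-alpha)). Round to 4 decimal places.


Renyi divergence of order alpha between Bernoulli distributions:
D = (1/(alpha-1))*log(p^alpha * q^(1-alpha) + (1-p)^alpha * (1-q)^(1-alpha)).
alpha = 4, p = 0.35, q = 0.15.
p^alpha * q^(1-alpha) = 0.35^4 * 0.15^-3 = 4.446296.
(1-p)^alpha * (1-q)^(1-alpha) = 0.65^4 * 0.85^-3 = 0.290668.
sum = 4.446296 + 0.290668 = 4.736964.
D = (1/3)*log(4.736964) = 0.5185

0.5185


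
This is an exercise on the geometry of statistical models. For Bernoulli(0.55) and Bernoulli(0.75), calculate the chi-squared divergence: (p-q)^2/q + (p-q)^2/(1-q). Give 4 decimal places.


Chi-squared divergence between Bernoulli distributions:
chi^2 = (p-q)^2/q + (p-q)^2/(1-q).
p = 0.55, q = 0.75, p-q = -0.2.
(p-q)^2 = 0.04.
term1 = 0.04/0.75 = 0.053333.
term2 = 0.04/0.25 = 0.16.
chi^2 = 0.053333 + 0.16 = 0.2133

0.2133


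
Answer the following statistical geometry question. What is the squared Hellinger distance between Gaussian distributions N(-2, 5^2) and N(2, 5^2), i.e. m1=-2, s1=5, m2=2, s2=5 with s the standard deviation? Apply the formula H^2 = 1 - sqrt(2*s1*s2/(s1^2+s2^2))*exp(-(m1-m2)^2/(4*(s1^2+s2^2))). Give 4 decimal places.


Squared Hellinger distance for Gaussians:
H^2 = 1 - sqrt(2*s1*s2/(s1^2+s2^2)) * exp(-(m1-m2)^2/(4*(s1^2+s2^2))).
s1^2 = 25, s2^2 = 25, s1^2+s2^2 = 50.
sqrt(2*5*5/(50)) = 1.0.
(m1-m2)^2 = (-4)^2 = 16.
exp(-16/(4*50)) = exp(-0.08) = 0.923116.
H^2 = 1 - 1.0*0.923116 = 0.0769

0.0769


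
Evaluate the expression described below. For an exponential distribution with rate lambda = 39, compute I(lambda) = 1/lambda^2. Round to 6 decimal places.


Fisher information for exponential: I(lambda) = 1/lambda^2.
lambda = 39, lambda^2 = 1521.
I = 1/1521 = 0.000657

0.000657


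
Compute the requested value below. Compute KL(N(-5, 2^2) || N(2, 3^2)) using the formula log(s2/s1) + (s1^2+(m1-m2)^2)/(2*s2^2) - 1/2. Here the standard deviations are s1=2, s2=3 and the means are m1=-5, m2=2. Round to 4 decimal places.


KL divergence between normal distributions:
KL = log(s2/s1) + (s1^2 + (m1-m2)^2)/(2*s2^2) - 1/2.
log(3/2) = 0.405465.
(2^2 + (-5-2)^2)/(2*3^2) = (4 + 49)/18 = 2.944444.
KL = 0.405465 + 2.944444 - 0.5 = 2.8499

2.8499


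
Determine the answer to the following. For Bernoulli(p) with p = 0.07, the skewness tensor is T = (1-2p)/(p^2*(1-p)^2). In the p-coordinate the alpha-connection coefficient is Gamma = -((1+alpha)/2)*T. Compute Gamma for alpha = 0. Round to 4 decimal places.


Skewness (Amari-Chentsov) tensor: T = (1-2p)/(p^2*(1-p)^2).
p = 0.07, 1-2p = 0.86, p^2 = 0.0049, (1-p)^2 = 0.8649.
T = 0.86/(0.0049 * 0.8649) = 202.92543.
In the p-coordinate, Gamma^(alpha) = Gamma^(0) - (alpha/2)*T with Gamma^(0) = (1/2)*g'(p) = -T/2,
so Gamma^(alpha) = -((1+alpha)/2)*T.
alpha = 0, -(1+alpha)/2 = -0.5.
Gamma = -0.5 * 202.92543 = -101.4627

-101.4627


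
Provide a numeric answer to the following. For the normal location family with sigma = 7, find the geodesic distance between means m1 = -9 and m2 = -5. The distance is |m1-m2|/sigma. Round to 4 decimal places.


On the fixed-variance normal subfamily, geodesic distance = |m1-m2|/sigma.
|-9 - -5| = 4.
sigma = 7.
d = 4/7 = 0.5714

0.5714


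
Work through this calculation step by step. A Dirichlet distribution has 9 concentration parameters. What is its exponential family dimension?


Exponential family dimension calculation:
Dirichlet with 9 components has 9 natural parameters.

9


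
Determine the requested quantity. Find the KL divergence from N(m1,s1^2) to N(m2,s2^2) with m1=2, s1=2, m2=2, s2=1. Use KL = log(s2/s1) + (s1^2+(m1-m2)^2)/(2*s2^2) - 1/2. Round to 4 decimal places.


KL divergence between normal distributions:
KL = log(s2/s1) + (s1^2 + (m1-m2)^2)/(2*s2^2) - 1/2.
log(1/2) = -0.693147.
(2^2 + (2-2)^2)/(2*1^2) = (4 + 0)/2 = 2.0.
KL = -0.693147 + 2.0 - 0.5 = 0.8069

0.8069


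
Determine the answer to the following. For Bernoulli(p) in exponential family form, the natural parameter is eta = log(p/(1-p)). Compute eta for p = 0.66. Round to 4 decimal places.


Natural parameter for Bernoulli: eta = log(p/(1-p)).
p = 0.66, 1-p = 0.34.
p/(1-p) = 1.941176.
eta = log(1.941176) = 0.6633

0.6633


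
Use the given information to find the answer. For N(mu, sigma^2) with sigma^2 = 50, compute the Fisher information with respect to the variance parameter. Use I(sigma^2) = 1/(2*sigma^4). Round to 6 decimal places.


Fisher information for variance: I(sigma^2) = 1/(2*sigma^4).
sigma^2 = 50, so sigma^4 = 2500.
I = 1/(2*2500) = 1/5000 = 0.000200

0.000200


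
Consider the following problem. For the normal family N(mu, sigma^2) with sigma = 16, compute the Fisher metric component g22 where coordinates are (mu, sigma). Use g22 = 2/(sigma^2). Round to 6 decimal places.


For the 2-parameter normal family, the Fisher metric has:
  g11 = 1/sigma^2, g22 = 2/sigma^2.
sigma = 16, sigma^2 = 256.
g22 = 0.007813

0.007813


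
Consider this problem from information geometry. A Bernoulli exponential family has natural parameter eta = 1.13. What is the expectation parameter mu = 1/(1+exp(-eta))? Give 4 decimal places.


Dual coordinate (expectation parameter) for Bernoulli:
mu = 1/(1+exp(-eta)).
eta = 1.13.
exp(-eta) = exp(-1.13) = 0.323033.
mu = 1/(1+0.323033) = 0.7558

0.7558


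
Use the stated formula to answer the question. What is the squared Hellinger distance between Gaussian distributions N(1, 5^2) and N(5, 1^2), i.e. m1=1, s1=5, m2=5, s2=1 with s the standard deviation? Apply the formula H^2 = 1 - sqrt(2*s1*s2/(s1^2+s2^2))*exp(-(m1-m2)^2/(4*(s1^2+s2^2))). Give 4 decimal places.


Squared Hellinger distance for Gaussians:
H^2 = 1 - sqrt(2*s1*s2/(s1^2+s2^2)) * exp(-(m1-m2)^2/(4*(s1^2+s2^2))).
s1^2 = 25, s2^2 = 1, s1^2+s2^2 = 26.
sqrt(2*5*1/(26)) = 0.620174.
(m1-m2)^2 = (-4)^2 = 16.
exp(-16/(4*26)) = exp(-0.153846) = 0.857404.
H^2 = 1 - 0.620174*0.857404 = 0.4683

0.4683


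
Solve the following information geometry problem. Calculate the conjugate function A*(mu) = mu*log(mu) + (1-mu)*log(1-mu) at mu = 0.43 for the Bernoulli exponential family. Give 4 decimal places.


Legendre transform for Bernoulli:
A*(mu) = mu*log(mu) + (1-mu)*log(1-mu).
mu = 0.43, 1-mu = 0.57.
mu*log(mu) = 0.43*log(0.43) = -0.362907.
(1-mu)*log(1-mu) = 0.57*log(0.57) = -0.320408.
A* = -0.362907 + -0.320408 = -0.6833

-0.6833


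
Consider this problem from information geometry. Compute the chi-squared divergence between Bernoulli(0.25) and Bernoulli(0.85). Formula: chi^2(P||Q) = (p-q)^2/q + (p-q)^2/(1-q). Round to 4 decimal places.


Chi-squared divergence between Bernoulli distributions:
chi^2 = (p-q)^2/q + (p-q)^2/(1-q).
p = 0.25, q = 0.85, p-q = -0.6.
(p-q)^2 = 0.36.
term1 = 0.36/0.85 = 0.423529.
term2 = 0.36/0.15 = 2.4.
chi^2 = 0.423529 + 2.4 = 2.8235

2.8235


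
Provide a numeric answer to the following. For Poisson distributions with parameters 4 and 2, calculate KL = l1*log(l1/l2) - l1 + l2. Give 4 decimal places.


KL divergence for Poisson:
KL = l1*log(l1/l2) - l1 + l2.
l1 = 4, l2 = 2.
log(4/2) = 0.693147.
l1*log(l1/l2) = 4 * 0.693147 = 2.772589.
KL = 2.772589 - 4 + 2 = 0.7726

0.7726


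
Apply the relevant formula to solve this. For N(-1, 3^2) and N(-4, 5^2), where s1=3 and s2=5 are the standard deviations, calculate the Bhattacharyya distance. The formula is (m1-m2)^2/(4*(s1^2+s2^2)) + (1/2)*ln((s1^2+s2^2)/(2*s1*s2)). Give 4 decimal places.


Bhattacharyya distance between two Gaussians:
DB = (m1-m2)^2/(4*(s1^2+s2^2)) + (1/2)*ln((s1^2+s2^2)/(2*s1*s2)).
(m1-m2)^2 = (3)^2 = 9.
s1^2+s2^2 = 9 + 25 = 34.
term1 = 9/136 = 0.066176.
term2 = 0.5*ln(34/30.0) = 0.062582.
DB = 0.066176 + 0.062582 = 0.1288

0.1288


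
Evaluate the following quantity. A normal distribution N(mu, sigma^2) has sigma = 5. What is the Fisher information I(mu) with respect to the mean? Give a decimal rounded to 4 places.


The Fisher information for the mean of a normal distribution is I(mu) = 1/sigma^2.
sigma = 5, so sigma^2 = 25.
I(mu) = 1/25 = 0.0400

0.0400


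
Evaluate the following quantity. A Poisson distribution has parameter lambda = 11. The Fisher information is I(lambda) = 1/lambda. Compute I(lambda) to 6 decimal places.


Fisher information for Poisson: I(lambda) = 1/lambda.
lambda = 11.
I(lambda) = 1/11 = 0.090909

0.090909


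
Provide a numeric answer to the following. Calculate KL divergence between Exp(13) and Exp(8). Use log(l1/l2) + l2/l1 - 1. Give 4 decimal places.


KL divergence for exponential family:
KL = log(l1/l2) + l2/l1 - 1.
log(13/8) = 0.485508.
8/13 = 0.615385.
KL = 0.485508 + 0.615385 - 1 = 0.1009

0.1009


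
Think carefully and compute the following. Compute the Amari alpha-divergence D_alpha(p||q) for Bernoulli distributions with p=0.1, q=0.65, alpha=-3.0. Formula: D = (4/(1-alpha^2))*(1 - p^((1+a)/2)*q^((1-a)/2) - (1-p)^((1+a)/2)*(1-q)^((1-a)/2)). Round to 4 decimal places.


Amari alpha-divergence:
D = (4/(1-alpha^2))*(1 - p^((1+a)/2)*q^((1-a)/2) - (1-p)^((1+a)/2)*(1-q)^((1-a)/2)).
alpha = -3.0, p = 0.1, q = 0.65.
e1 = (1+alpha)/2 = -1.0, e2 = (1-alpha)/2 = 2.0.
t1 = p^e1 * q^e2 = 0.1^-1.0 * 0.65^2.0 = 4.225.
t2 = (1-p)^e1 * (1-q)^e2 = 0.9^-1.0 * 0.35^2.0 = 0.136111.
4/(1-alpha^2) = -0.5.
D = -0.5*(1 - 4.225 - 0.136111) = 1.6806

1.6806


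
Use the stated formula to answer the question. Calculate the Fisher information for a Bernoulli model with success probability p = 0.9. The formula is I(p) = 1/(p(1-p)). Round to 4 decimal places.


For Bernoulli(p), Fisher information is I(p) = 1/(p*(1-p)).
p = 0.9, 1-p = 0.1.
p*(1-p) = 0.09.
I(p) = 1/0.09 = 11.1111

11.1111


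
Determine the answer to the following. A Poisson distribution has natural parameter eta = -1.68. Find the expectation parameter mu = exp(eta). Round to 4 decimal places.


Expectation parameter for Poisson exponential family:
mu = exp(eta).
eta = -1.68.
mu = exp(-1.68) = 0.1864

0.1864


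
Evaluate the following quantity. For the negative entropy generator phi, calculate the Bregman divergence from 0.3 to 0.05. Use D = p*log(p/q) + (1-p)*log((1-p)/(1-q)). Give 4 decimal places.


Bregman divergence with negative entropy generator:
D = p*log(p/q) + (1-p)*log((1-p)/(1-q)).
p = 0.3, q = 0.05.
p*log(p/q) = 0.3*log(0.3/0.05) = 0.537528.
(1-p)*log((1-p)/(1-q)) = 0.7*log(0.7/0.95) = -0.213767.
D = 0.537528 + -0.213767 = 0.3238

0.3238


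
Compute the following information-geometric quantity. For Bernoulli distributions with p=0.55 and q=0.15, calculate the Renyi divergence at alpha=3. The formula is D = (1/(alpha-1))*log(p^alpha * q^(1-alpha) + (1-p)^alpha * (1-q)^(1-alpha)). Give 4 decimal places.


Renyi divergence of order alpha between Bernoulli distributions:
D = (1/(alpha-1))*log(p^alpha * q^(1-alpha) + (1-p)^alpha * (1-q)^(1-alpha)).
alpha = 3, p = 0.55, q = 0.15.
p^alpha * q^(1-alpha) = 0.55^3 * 0.15^-2 = 7.394444.
(1-p)^alpha * (1-q)^(1-alpha) = 0.45^3 * 0.85^-2 = 0.126125.
sum = 7.394444 + 0.126125 = 7.520569.
D = (1/2)*log(7.520569) = 1.0088

1.0088


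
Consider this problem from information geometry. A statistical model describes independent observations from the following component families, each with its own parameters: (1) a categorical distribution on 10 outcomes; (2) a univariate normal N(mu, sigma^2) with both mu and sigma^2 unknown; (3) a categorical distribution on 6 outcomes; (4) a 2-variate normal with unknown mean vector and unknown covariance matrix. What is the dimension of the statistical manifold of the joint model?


The dimension of a statistical manifold equals the number of free
(independent) real parameters of the model. For a product of independent
blocks the parameter counts add.
- categorical on 10 outcomes (probabilities sum to 1): 10-1 = 9.
- normal (mu, sigma^2): 2.
- categorical on 6 outcomes (probabilities sum to 1): 6-1 = 5.
- 2-variate normal: 2 (mean) + 2*3/2 = 3 (symmetric covariance) = 5.
Total = 9 + 2 + 5 + 5 = 21.
Dimension = 21

21


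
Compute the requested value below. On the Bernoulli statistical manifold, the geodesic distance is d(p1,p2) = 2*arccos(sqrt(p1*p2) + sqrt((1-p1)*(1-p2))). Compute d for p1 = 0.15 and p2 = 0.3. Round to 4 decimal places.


Geodesic distance on Bernoulli manifold:
d(p1,p2) = 2*arccos(sqrt(p1*p2) + sqrt((1-p1)*(1-p2))).
sqrt(p1*p2) = sqrt(0.15*0.3) = 0.212132.
sqrt((1-p1)*(1-p2)) = sqrt(0.85*0.7) = 0.771362.
arg = 0.212132 + 0.771362 = 0.983494.
d = 2*arccos(0.983494) = 0.3639

0.3639


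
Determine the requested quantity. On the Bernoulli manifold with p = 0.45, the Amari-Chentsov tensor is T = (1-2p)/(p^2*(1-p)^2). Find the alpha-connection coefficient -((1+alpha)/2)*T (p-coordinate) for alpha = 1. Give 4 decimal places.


Skewness (Amari-Chentsov) tensor: T = (1-2p)/(p^2*(1-p)^2).
p = 0.45, 1-2p = 0.1, p^2 = 0.2025, (1-p)^2 = 0.3025.
T = 0.1/(0.2025 * 0.3025) = 1.632486.
In the p-coordinate, Gamma^(alpha) = Gamma^(0) - (alpha/2)*T with Gamma^(0) = (1/2)*g'(p) = -T/2,
so Gamma^(alpha) = -((1+alpha)/2)*T.
alpha = 1, -(1+alpha)/2 = -1.0.
Gamma = -1.0 * 1.632486 = -1.6325

-1.6325


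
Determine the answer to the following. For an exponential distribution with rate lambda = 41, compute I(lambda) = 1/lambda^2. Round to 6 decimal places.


Fisher information for exponential: I(lambda) = 1/lambda^2.
lambda = 41, lambda^2 = 1681.
I = 1/1681 = 0.000595

0.000595


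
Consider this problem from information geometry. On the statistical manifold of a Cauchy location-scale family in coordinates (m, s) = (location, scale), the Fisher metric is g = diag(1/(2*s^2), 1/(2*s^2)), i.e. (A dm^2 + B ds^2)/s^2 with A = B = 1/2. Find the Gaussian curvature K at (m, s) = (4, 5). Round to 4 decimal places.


The metric has the form g = (A dm^2 + B ds^2)/s^2 with A = 1/2, B = 1/2.
Substitute u = sqrt(A/B)*m: g = B*(du^2 + ds^2)/s^2, i.e. B times the
Poincare upper half-plane metric, which has constant Gaussian curvature -1.
Scaling a 2D metric by a constant c divides the Gaussian curvature by c,
so K = -1/B = -1/(1/2) = -2.0000 everywhere (the point (m, s) = (4, 5) is irrelevant:
the curvature is constant).
The requested Gaussian curvature is K = -2.0000.

-2.0000


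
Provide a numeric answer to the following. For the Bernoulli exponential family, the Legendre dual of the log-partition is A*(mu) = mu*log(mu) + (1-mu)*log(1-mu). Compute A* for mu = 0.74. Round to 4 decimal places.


Legendre transform for Bernoulli:
A*(mu) = mu*log(mu) + (1-mu)*log(1-mu).
mu = 0.74, 1-mu = 0.26.
mu*log(mu) = 0.74*log(0.74) = -0.222818.
(1-mu)*log(1-mu) = 0.26*log(0.26) = -0.350239.
A* = -0.222818 + -0.350239 = -0.5731

-0.5731


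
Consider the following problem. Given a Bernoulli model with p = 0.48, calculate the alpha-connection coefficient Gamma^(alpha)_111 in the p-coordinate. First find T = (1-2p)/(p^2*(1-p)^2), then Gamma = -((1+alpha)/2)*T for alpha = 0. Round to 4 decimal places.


Skewness (Amari-Chentsov) tensor: T = (1-2p)/(p^2*(1-p)^2).
p = 0.48, 1-2p = 0.04, p^2 = 0.2304, (1-p)^2 = 0.2704.
T = 0.04/(0.2304 * 0.2704) = 0.642053.
In the p-coordinate, Gamma^(alpha) = Gamma^(0) - (alpha/2)*T with Gamma^(0) = (1/2)*g'(p) = -T/2,
so Gamma^(alpha) = -((1+alpha)/2)*T.
alpha = 0, -(1+alpha)/2 = -0.5.
Gamma = -0.5 * 0.642053 = -0.3210

-0.3210


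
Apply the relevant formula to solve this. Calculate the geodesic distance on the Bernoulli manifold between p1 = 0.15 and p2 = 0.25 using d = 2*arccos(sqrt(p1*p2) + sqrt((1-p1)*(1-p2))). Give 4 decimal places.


Geodesic distance on Bernoulli manifold:
d(p1,p2) = 2*arccos(sqrt(p1*p2) + sqrt((1-p1)*(1-p2))).
sqrt(p1*p2) = sqrt(0.15*0.25) = 0.193649.
sqrt((1-p1)*(1-p2)) = sqrt(0.85*0.75) = 0.798436.
arg = 0.193649 + 0.798436 = 0.992085.
d = 2*arccos(0.992085) = 0.2518

0.2518


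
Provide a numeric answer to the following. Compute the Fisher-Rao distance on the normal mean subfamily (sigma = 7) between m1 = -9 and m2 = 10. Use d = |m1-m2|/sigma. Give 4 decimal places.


On the fixed-variance normal subfamily, geodesic distance = |m1-m2|/sigma.
|-9 - 10| = 19.
sigma = 7.
d = 19/7 = 2.7143

2.7143


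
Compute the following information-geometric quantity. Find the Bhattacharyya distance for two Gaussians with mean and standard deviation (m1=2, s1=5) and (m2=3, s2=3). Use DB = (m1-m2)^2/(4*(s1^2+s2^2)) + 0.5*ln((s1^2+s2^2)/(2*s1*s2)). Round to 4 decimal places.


Bhattacharyya distance between two Gaussians:
DB = (m1-m2)^2/(4*(s1^2+s2^2)) + (1/2)*ln((s1^2+s2^2)/(2*s1*s2)).
(m1-m2)^2 = (-1)^2 = 1.
s1^2+s2^2 = 25 + 9 = 34.
term1 = 1/136 = 0.007353.
term2 = 0.5*ln(34/30.0) = 0.062582.
DB = 0.007353 + 0.062582 = 0.0699

0.0699


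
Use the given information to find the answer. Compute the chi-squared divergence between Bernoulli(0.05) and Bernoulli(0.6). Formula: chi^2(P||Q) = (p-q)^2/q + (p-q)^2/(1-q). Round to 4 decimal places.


Chi-squared divergence between Bernoulli distributions:
chi^2 = (p-q)^2/q + (p-q)^2/(1-q).
p = 0.05, q = 0.6, p-q = -0.55.
(p-q)^2 = 0.3025.
term1 = 0.3025/0.6 = 0.504167.
term2 = 0.3025/0.4 = 0.75625.
chi^2 = 0.504167 + 0.75625 = 1.2604

1.2604


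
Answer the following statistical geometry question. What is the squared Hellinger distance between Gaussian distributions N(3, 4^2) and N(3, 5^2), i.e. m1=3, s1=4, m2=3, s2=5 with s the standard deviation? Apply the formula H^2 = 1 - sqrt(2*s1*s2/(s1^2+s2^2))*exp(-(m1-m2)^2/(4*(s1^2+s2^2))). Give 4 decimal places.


Squared Hellinger distance for Gaussians:
H^2 = 1 - sqrt(2*s1*s2/(s1^2+s2^2)) * exp(-(m1-m2)^2/(4*(s1^2+s2^2))).
s1^2 = 16, s2^2 = 25, s1^2+s2^2 = 41.
sqrt(2*4*5/(41)) = 0.98773.
(m1-m2)^2 = (0)^2 = 0.
exp(-0/(4*41)) = exp(0.0) = 1.0.
H^2 = 1 - 0.98773*1.0 = 0.0123

0.0123


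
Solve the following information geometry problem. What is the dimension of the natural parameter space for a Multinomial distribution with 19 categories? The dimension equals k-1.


Exponential family dimension calculation:
For Multinomial with k=19 categories, dim = k-1 = 18.

18


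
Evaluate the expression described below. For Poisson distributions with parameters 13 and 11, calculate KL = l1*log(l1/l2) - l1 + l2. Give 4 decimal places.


KL divergence for Poisson:
KL = l1*log(l1/l2) - l1 + l2.
l1 = 13, l2 = 11.
log(13/11) = 0.167054.
l1*log(l1/l2) = 13 * 0.167054 = 2.171703.
KL = 2.171703 - 13 + 11 = 0.1717

0.1717


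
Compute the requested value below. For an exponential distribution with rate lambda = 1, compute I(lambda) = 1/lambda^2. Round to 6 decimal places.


Fisher information for exponential: I(lambda) = 1/lambda^2.
lambda = 1, lambda^2 = 1.
I = 1/1 = 1.000000

1.000000


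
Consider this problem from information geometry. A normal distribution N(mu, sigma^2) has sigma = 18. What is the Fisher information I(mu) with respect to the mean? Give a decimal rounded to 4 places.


The Fisher information for the mean of a normal distribution is I(mu) = 1/sigma^2.
sigma = 18, so sigma^2 = 324.
I(mu) = 1/324 = 0.0031

0.0031


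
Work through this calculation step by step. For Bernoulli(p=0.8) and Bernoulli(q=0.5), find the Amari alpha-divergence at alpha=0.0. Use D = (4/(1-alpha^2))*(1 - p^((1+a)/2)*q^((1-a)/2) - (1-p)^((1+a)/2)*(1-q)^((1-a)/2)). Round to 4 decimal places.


Amari alpha-divergence:
D = (4/(1-alpha^2))*(1 - p^((1+a)/2)*q^((1-a)/2) - (1-p)^((1+a)/2)*(1-q)^((1-a)/2)).
alpha = 0.0, p = 0.8, q = 0.5.
e1 = (1+alpha)/2 = 0.5, e2 = (1-alpha)/2 = 0.5.
t1 = p^e1 * q^e2 = 0.8^0.5 * 0.5^0.5 = 0.632456.
t2 = (1-p)^e1 * (1-q)^e2 = 0.2^0.5 * 0.5^0.5 = 0.316228.
4/(1-alpha^2) = 4.0.
D = 4.0*(1 - 0.632456 - 0.316228) = 0.2053

0.2053


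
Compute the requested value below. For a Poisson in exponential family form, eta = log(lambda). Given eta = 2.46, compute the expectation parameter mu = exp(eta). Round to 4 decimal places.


Expectation parameter for Poisson exponential family:
mu = exp(eta).
eta = 2.46.
mu = exp(2.46) = 11.7048

11.7048


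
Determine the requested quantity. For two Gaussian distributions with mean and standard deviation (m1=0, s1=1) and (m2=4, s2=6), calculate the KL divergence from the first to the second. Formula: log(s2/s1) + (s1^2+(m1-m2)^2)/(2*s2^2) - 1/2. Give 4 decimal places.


KL divergence between normal distributions:
KL = log(s2/s1) + (s1^2 + (m1-m2)^2)/(2*s2^2) - 1/2.
log(6/1) = 1.791759.
(1^2 + (0-4)^2)/(2*6^2) = (1 + 16)/72 = 0.236111.
KL = 1.791759 + 0.236111 - 0.5 = 1.5279

1.5279


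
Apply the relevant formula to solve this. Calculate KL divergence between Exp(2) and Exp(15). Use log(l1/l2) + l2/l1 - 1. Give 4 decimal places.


KL divergence for exponential family:
KL = log(l1/l2) + l2/l1 - 1.
log(2/15) = -2.014903.
15/2 = 7.5.
KL = -2.014903 + 7.5 - 1 = 4.4851

4.4851


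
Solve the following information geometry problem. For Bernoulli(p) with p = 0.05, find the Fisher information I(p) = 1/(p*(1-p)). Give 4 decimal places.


For Bernoulli(p), Fisher information is I(p) = 1/(p*(1-p)).
p = 0.05, 1-p = 0.95.
p*(1-p) = 0.0475.
I(p) = 1/0.0475 = 21.0526

21.0526


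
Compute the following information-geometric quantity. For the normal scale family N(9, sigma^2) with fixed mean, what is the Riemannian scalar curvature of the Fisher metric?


This family has a single free parameter, so its statistical manifold
is 1-dimensional. The Riemann curvature tensor of any 1-dimensional
Riemannian manifold vanishes identically, so R = 0.

0


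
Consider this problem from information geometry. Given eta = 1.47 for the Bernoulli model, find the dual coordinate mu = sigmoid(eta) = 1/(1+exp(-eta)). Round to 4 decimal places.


Dual coordinate (expectation parameter) for Bernoulli:
mu = 1/(1+exp(-eta)).
eta = 1.47.
exp(-eta) = exp(-1.47) = 0.229925.
mu = 1/(1+0.229925) = 0.8131

0.8131


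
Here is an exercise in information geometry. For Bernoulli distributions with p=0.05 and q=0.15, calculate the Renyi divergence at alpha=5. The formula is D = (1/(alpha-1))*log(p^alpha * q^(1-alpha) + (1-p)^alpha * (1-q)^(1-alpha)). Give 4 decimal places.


Renyi divergence of order alpha between Bernoulli distributions:
D = (1/(alpha-1))*log(p^alpha * q^(1-alpha) + (1-p)^alpha * (1-q)^(1-alpha)).
alpha = 5, p = 0.05, q = 0.15.
p^alpha * q^(1-alpha) = 0.05^5 * 0.15^-4 = 0.000617.
(1-p)^alpha * (1-q)^(1-alpha) = 0.95^5 * 0.85^-4 = 1.482321.
sum = 0.000617 + 1.482321 = 1.482938.
D = (1/4)*log(1.482938) = 0.0985

0.0985


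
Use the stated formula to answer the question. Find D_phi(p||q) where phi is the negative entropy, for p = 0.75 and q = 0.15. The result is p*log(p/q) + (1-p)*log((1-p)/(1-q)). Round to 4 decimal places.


Bregman divergence with negative entropy generator:
D = p*log(p/q) + (1-p)*log((1-p)/(1-q)).
p = 0.75, q = 0.15.
p*log(p/q) = 0.75*log(0.75/0.15) = 1.207078.
(1-p)*log((1-p)/(1-q)) = 0.25*log(0.25/0.85) = -0.305944.
D = 1.207078 + -0.305944 = 0.9011

0.9011


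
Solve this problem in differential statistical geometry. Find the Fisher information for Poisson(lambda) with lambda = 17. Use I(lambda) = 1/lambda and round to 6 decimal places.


Fisher information for Poisson: I(lambda) = 1/lambda.
lambda = 17.
I(lambda) = 1/17 = 0.058824

0.058824


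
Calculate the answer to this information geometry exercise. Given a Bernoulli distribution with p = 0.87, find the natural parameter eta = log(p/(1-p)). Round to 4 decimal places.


Natural parameter for Bernoulli: eta = log(p/(1-p)).
p = 0.87, 1-p = 0.13.
p/(1-p) = 6.692308.
eta = log(6.692308) = 1.9010

1.9010


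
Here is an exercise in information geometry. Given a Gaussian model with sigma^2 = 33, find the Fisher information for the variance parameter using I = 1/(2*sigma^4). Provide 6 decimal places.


Fisher information for variance: I(sigma^2) = 1/(2*sigma^4).
sigma^2 = 33, so sigma^4 = 1089.
I = 1/(2*1089) = 1/2178 = 0.000459

0.000459


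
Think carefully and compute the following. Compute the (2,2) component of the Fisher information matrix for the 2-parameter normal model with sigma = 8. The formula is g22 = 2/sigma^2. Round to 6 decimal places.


For the 2-parameter normal family, the Fisher metric has:
  g11 = 1/sigma^2, g22 = 2/sigma^2.
sigma = 8, sigma^2 = 64.
g22 = 0.031250

0.031250


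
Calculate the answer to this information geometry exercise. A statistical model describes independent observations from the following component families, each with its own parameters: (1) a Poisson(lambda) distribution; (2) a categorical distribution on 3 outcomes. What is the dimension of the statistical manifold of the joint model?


The dimension of a statistical manifold equals the number of free
(independent) real parameters of the model. For a product of independent
blocks the parameter counts add.
- Poisson (lambda): 1.
- categorical on 3 outcomes (probabilities sum to 1): 3-1 = 2.
Total = 1 + 2 = 3.
Dimension = 3

3


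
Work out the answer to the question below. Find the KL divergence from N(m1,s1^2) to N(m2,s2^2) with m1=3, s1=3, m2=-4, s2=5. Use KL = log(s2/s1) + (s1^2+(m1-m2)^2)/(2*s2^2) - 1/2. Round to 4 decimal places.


KL divergence between normal distributions:
KL = log(s2/s1) + (s1^2 + (m1-m2)^2)/(2*s2^2) - 1/2.
log(5/3) = 0.510826.
(3^2 + (3--4)^2)/(2*5^2) = (9 + 49)/50 = 1.16.
KL = 0.510826 + 1.16 - 0.5 = 1.1708

1.1708


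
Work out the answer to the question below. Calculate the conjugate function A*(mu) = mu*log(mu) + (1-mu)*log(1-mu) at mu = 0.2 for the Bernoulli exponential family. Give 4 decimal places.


Legendre transform for Bernoulli:
A*(mu) = mu*log(mu) + (1-mu)*log(1-mu).
mu = 0.2, 1-mu = 0.8.
mu*log(mu) = 0.2*log(0.2) = -0.321888.
(1-mu)*log(1-mu) = 0.8*log(0.8) = -0.178515.
A* = -0.321888 + -0.178515 = -0.5004

-0.5004


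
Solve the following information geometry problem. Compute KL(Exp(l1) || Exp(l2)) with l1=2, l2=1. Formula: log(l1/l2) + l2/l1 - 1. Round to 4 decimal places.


KL divergence for exponential family:
KL = log(l1/l2) + l2/l1 - 1.
log(2/1) = 0.693147.
1/2 = 0.5.
KL = 0.693147 + 0.5 - 1 = 0.1931

0.1931


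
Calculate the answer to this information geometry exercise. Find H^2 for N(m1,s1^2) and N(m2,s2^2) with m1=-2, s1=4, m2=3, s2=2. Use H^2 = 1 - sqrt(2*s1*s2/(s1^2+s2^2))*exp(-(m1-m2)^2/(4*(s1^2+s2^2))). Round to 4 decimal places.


Squared Hellinger distance for Gaussians:
H^2 = 1 - sqrt(2*s1*s2/(s1^2+s2^2)) * exp(-(m1-m2)^2/(4*(s1^2+s2^2))).
s1^2 = 16, s2^2 = 4, s1^2+s2^2 = 20.
sqrt(2*4*2/(20)) = 0.894427.
(m1-m2)^2 = (-5)^2 = 25.
exp(-25/(4*20)) = exp(-0.3125) = 0.731616.
H^2 = 1 - 0.894427*0.731616 = 0.3456

0.3456


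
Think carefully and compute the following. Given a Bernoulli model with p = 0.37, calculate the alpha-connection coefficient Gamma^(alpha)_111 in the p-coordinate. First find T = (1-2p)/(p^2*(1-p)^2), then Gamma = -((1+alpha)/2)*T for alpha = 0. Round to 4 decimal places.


Skewness (Amari-Chentsov) tensor: T = (1-2p)/(p^2*(1-p)^2).
p = 0.37, 1-2p = 0.26, p^2 = 0.1369, (1-p)^2 = 0.3969.
T = 0.26/(0.1369 * 0.3969) = 4.785076.
In the p-coordinate, Gamma^(alpha) = Gamma^(0) - (alpha/2)*T with Gamma^(0) = (1/2)*g'(p) = -T/2,
so Gamma^(alpha) = -((1+alpha)/2)*T.
alpha = 0, -(1+alpha)/2 = -0.5.
Gamma = -0.5 * 4.785076 = -2.3925

-2.3925


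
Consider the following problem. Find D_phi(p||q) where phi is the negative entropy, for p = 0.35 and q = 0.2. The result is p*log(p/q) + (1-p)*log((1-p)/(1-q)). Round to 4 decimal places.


Bregman divergence with negative entropy generator:
D = p*log(p/q) + (1-p)*log((1-p)/(1-q)).
p = 0.35, q = 0.2.
p*log(p/q) = 0.35*log(0.35/0.2) = 0.195866.
(1-p)*log((1-p)/(1-q)) = 0.65*log(0.65/0.8) = -0.134966.
D = 0.195866 + -0.134966 = 0.0609

0.0609


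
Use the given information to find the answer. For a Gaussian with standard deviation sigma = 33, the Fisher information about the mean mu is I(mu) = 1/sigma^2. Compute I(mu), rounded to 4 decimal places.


The Fisher information for the mean of a normal distribution is I(mu) = 1/sigma^2.
sigma = 33, so sigma^2 = 1089.
I(mu) = 1/1089 = 0.0009

0.0009


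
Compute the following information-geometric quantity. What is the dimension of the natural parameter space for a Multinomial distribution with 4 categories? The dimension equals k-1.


Exponential family dimension calculation:
For Multinomial with k=4 categories, dim = k-1 = 3.

3


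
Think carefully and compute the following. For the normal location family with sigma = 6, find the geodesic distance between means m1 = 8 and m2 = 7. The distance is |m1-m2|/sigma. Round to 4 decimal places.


On the fixed-variance normal subfamily, geodesic distance = |m1-m2|/sigma.
|8 - 7| = 1.
sigma = 6.
d = 1/6 = 0.1667

0.1667


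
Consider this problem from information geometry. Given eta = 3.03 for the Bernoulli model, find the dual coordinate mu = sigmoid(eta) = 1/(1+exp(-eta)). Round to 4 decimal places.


Dual coordinate (expectation parameter) for Bernoulli:
mu = 1/(1+exp(-eta)).
eta = 3.03.
exp(-eta) = exp(-3.03) = 0.048316.
mu = 1/(1+0.048316) = 0.9539

0.9539


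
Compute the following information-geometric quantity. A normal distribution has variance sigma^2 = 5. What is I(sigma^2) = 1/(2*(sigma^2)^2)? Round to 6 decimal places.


Fisher information for variance: I(sigma^2) = 1/(2*sigma^4).
sigma^2 = 5, so sigma^4 = 25.
I = 1/(2*25) = 1/50 = 0.020000

0.020000
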